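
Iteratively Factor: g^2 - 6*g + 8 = (g - 4)*(g - 2)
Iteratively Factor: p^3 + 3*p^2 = (p)*(p^2 + 3*p) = p*(p + 3)*(p)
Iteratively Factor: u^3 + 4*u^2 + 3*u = (u + 3)*(u^2 + u) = u*(u + 3)*(u + 1)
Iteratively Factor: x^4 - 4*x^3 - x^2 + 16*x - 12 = (x - 2)*(x^3 - 2*x^2 - 5*x + 6) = (x - 2)*(x + 2)*(x^2 - 4*x + 3) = (x - 2)*(x - 1)*(x + 2)*(x - 3)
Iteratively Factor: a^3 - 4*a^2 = (a)*(a^2 - 4*a) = a*(a - 4)*(a)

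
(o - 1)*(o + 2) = o^2 + o - 2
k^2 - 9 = (k - 3)*(k + 3)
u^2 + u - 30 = (u - 5)*(u + 6)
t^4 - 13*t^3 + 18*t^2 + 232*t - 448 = (t - 8)*(t - 7)*(t - 2)*(t + 4)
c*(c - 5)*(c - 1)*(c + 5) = c^4 - c^3 - 25*c^2 + 25*c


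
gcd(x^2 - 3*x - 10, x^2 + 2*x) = x + 2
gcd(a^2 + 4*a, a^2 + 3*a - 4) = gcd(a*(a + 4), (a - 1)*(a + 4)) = a + 4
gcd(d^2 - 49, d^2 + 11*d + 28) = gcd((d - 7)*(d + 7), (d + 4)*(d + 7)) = d + 7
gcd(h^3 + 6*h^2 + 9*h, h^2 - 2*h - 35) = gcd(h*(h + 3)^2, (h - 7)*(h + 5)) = 1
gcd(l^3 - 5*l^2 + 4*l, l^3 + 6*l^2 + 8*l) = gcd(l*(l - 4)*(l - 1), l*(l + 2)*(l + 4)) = l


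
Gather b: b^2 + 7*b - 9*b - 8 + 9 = b^2 - 2*b + 1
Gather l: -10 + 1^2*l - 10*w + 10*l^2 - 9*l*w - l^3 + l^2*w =-l^3 + l^2*(w + 10) + l*(1 - 9*w) - 10*w - 10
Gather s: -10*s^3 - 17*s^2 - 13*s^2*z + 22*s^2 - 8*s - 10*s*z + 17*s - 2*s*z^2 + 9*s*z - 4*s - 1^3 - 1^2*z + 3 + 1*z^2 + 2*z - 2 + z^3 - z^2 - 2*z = -10*s^3 + s^2*(5 - 13*z) + s*(-2*z^2 - z + 5) + z^3 - z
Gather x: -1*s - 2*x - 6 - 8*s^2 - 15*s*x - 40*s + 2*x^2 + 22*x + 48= -8*s^2 - 41*s + 2*x^2 + x*(20 - 15*s) + 42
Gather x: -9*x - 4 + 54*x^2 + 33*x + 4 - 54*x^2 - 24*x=0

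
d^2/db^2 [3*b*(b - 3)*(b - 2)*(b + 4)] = 36*b^2 - 18*b - 84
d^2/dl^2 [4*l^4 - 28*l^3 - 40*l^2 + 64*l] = 48*l^2 - 168*l - 80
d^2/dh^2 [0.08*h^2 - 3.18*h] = 0.160000000000000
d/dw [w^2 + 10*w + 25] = 2*w + 10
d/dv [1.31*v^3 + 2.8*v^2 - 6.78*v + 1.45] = 3.93*v^2 + 5.6*v - 6.78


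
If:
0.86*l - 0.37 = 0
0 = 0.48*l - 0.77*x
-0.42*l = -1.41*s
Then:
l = 0.43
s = 0.13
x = 0.27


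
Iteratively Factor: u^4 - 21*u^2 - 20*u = (u + 4)*(u^3 - 4*u^2 - 5*u) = u*(u + 4)*(u^2 - 4*u - 5) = u*(u - 5)*(u + 4)*(u + 1)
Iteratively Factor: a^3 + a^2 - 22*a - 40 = (a - 5)*(a^2 + 6*a + 8) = (a - 5)*(a + 2)*(a + 4)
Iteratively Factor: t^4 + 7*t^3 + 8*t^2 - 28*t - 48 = (t + 2)*(t^3 + 5*t^2 - 2*t - 24) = (t + 2)*(t + 4)*(t^2 + t - 6) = (t + 2)*(t + 3)*(t + 4)*(t - 2)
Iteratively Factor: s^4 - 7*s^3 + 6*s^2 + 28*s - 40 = (s - 2)*(s^3 - 5*s^2 - 4*s + 20) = (s - 2)^2*(s^2 - 3*s - 10) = (s - 2)^2*(s + 2)*(s - 5)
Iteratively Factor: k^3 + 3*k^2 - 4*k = (k + 4)*(k^2 - k) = k*(k + 4)*(k - 1)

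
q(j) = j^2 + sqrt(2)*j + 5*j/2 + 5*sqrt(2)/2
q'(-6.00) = -8.09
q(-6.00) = 16.05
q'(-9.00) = -14.09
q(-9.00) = 49.31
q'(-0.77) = 2.37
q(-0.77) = 1.11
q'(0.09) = 4.09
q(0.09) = 3.90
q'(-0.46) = 2.99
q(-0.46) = 1.95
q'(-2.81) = -1.71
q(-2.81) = 0.43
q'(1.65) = 7.21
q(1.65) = 12.72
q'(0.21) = 4.33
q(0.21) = 4.40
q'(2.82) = 9.55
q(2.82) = 22.53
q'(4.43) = 12.77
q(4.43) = 40.50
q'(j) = 2*j + sqrt(2) + 5/2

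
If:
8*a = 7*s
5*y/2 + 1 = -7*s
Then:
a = -5*y/16 - 1/8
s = -5*y/14 - 1/7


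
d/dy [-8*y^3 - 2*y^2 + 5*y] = -24*y^2 - 4*y + 5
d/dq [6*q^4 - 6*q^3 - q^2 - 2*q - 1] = 24*q^3 - 18*q^2 - 2*q - 2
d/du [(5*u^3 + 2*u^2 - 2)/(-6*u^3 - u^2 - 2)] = u*(7*u^3 - 66*u - 12)/(36*u^6 + 12*u^5 + u^4 + 24*u^3 + 4*u^2 + 4)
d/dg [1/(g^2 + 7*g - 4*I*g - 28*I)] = (-2*g - 7 + 4*I)/(g^2 + 7*g - 4*I*g - 28*I)^2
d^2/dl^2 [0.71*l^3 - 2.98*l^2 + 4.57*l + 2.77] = 4.26*l - 5.96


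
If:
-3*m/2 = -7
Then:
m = 14/3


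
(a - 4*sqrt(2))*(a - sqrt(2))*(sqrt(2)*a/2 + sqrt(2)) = sqrt(2)*a^3/2 - 5*a^2 + sqrt(2)*a^2 - 10*a + 4*sqrt(2)*a + 8*sqrt(2)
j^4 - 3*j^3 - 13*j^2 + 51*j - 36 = (j - 3)^2*(j - 1)*(j + 4)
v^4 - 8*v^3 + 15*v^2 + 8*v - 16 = (v - 4)^2*(v - 1)*(v + 1)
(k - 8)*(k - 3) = k^2 - 11*k + 24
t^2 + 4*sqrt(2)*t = t*(t + 4*sqrt(2))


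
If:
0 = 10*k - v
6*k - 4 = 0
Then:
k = 2/3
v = 20/3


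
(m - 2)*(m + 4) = m^2 + 2*m - 8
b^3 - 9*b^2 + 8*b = b*(b - 8)*(b - 1)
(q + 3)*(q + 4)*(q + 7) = q^3 + 14*q^2 + 61*q + 84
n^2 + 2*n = n*(n + 2)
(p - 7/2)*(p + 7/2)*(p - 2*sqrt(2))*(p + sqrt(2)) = p^4 - sqrt(2)*p^3 - 65*p^2/4 + 49*sqrt(2)*p/4 + 49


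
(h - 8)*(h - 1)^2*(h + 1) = h^4 - 9*h^3 + 7*h^2 + 9*h - 8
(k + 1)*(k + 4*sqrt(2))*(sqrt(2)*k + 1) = sqrt(2)*k^3 + sqrt(2)*k^2 + 9*k^2 + 4*sqrt(2)*k + 9*k + 4*sqrt(2)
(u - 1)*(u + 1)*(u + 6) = u^3 + 6*u^2 - u - 6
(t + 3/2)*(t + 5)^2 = t^3 + 23*t^2/2 + 40*t + 75/2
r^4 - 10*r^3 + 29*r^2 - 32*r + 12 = (r - 6)*(r - 2)*(r - 1)^2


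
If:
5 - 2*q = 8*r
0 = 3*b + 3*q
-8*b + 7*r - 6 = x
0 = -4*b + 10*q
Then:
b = 0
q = 0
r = 5/8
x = -13/8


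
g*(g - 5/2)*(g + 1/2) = g^3 - 2*g^2 - 5*g/4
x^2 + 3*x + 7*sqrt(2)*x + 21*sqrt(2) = (x + 3)*(x + 7*sqrt(2))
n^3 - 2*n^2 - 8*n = n*(n - 4)*(n + 2)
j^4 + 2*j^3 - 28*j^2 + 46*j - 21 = (j - 3)*(j - 1)^2*(j + 7)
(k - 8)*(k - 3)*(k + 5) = k^3 - 6*k^2 - 31*k + 120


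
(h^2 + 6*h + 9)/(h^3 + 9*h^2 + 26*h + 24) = (h + 3)/(h^2 + 6*h + 8)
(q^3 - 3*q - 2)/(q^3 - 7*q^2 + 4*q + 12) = (q + 1)/(q - 6)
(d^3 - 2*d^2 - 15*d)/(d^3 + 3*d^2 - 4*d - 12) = d*(d - 5)/(d^2 - 4)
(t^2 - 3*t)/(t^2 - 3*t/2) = 2*(t - 3)/(2*t - 3)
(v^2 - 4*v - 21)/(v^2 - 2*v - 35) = (v + 3)/(v + 5)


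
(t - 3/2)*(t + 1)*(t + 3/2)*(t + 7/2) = t^4 + 9*t^3/2 + 5*t^2/4 - 81*t/8 - 63/8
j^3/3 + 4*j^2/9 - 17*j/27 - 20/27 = (j/3 + 1/3)*(j - 4/3)*(j + 5/3)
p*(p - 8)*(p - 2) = p^3 - 10*p^2 + 16*p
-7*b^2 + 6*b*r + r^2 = (-b + r)*(7*b + r)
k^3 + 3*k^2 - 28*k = k*(k - 4)*(k + 7)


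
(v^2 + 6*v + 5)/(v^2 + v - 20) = (v + 1)/(v - 4)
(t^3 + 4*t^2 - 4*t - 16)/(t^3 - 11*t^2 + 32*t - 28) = (t^2 + 6*t + 8)/(t^2 - 9*t + 14)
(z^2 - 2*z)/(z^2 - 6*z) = (z - 2)/(z - 6)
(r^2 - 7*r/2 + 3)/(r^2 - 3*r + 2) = (r - 3/2)/(r - 1)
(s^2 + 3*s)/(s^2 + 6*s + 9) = s/(s + 3)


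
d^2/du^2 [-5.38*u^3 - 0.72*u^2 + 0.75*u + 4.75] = -32.28*u - 1.44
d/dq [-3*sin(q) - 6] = -3*cos(q)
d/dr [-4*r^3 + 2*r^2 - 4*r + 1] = -12*r^2 + 4*r - 4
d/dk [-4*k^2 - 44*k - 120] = -8*k - 44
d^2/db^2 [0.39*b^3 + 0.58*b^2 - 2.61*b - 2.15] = 2.34*b + 1.16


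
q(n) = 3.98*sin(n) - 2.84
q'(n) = 3.98*cos(n)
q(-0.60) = -5.09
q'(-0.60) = 3.28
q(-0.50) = -4.75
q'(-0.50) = 3.49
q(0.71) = -0.25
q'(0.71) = 3.02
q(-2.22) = -6.01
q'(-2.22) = -2.41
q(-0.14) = -3.40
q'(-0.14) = 3.94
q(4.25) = -6.40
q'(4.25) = -1.78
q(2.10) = 0.60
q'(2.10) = -2.01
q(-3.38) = -1.90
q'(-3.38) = -3.87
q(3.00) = -2.28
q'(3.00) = -3.94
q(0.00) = -2.84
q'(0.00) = 3.98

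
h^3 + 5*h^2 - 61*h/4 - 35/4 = (h - 5/2)*(h + 1/2)*(h + 7)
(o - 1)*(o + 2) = o^2 + o - 2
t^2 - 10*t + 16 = (t - 8)*(t - 2)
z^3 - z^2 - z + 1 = (z - 1)^2*(z + 1)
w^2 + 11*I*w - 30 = (w + 5*I)*(w + 6*I)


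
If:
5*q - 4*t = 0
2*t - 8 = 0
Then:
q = 16/5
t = 4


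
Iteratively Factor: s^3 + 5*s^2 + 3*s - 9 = (s - 1)*(s^2 + 6*s + 9) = (s - 1)*(s + 3)*(s + 3)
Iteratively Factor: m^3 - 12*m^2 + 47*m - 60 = (m - 4)*(m^2 - 8*m + 15) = (m - 4)*(m - 3)*(m - 5)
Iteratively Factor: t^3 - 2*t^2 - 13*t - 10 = (t - 5)*(t^2 + 3*t + 2) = (t - 5)*(t + 1)*(t + 2)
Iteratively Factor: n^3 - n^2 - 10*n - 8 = (n + 2)*(n^2 - 3*n - 4) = (n - 4)*(n + 2)*(n + 1)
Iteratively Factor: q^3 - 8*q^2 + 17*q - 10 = (q - 2)*(q^2 - 6*q + 5) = (q - 5)*(q - 2)*(q - 1)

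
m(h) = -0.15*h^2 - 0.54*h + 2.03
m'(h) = -0.3*h - 0.54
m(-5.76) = 0.16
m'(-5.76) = 1.19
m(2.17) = 0.15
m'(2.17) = -1.19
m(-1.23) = 2.47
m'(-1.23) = -0.17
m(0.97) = 1.37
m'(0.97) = -0.83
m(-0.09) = 2.08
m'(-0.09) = -0.51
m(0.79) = 1.51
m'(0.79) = -0.78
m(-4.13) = 1.70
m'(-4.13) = 0.70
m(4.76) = -3.94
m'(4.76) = -1.97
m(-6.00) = -0.13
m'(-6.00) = 1.26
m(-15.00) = -23.62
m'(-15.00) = 3.96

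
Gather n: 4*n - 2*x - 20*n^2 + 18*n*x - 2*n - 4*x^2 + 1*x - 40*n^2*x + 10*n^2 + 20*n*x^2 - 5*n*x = n^2*(-40*x - 10) + n*(20*x^2 + 13*x + 2) - 4*x^2 - x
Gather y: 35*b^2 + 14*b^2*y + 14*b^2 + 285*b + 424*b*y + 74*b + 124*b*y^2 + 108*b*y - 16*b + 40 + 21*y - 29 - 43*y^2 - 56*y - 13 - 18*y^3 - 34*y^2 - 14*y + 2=49*b^2 + 343*b - 18*y^3 + y^2*(124*b - 77) + y*(14*b^2 + 532*b - 49)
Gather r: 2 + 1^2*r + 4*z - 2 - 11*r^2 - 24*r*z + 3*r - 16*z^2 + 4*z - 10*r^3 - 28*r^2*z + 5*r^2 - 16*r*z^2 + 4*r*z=-10*r^3 + r^2*(-28*z - 6) + r*(-16*z^2 - 20*z + 4) - 16*z^2 + 8*z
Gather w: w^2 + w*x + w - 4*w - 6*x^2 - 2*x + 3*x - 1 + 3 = w^2 + w*(x - 3) - 6*x^2 + x + 2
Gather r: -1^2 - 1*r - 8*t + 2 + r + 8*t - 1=0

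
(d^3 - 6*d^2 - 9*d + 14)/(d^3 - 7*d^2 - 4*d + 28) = (d - 1)/(d - 2)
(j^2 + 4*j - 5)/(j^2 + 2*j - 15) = (j - 1)/(j - 3)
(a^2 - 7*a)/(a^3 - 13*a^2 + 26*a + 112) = a/(a^2 - 6*a - 16)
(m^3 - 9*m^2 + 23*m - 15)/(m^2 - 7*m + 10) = (m^2 - 4*m + 3)/(m - 2)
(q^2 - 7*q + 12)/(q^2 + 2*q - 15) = (q - 4)/(q + 5)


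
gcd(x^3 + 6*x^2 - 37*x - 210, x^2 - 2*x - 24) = x - 6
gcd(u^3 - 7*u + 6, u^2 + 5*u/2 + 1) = 1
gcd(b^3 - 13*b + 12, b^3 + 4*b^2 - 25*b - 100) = b + 4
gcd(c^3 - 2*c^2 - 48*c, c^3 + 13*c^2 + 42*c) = c^2 + 6*c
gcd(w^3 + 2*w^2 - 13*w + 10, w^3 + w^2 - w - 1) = w - 1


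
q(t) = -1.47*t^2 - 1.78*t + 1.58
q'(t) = -2.94*t - 1.78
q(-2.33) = -2.25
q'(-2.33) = 5.07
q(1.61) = -5.10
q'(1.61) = -6.51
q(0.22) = 1.12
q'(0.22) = -2.43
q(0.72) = -0.46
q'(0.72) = -3.90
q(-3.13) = -7.25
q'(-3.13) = 7.42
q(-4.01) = -14.92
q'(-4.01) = 10.01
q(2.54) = -12.43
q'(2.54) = -9.25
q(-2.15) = -1.39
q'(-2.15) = 4.54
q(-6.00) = -40.66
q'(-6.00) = 15.86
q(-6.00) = -40.66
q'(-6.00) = 15.86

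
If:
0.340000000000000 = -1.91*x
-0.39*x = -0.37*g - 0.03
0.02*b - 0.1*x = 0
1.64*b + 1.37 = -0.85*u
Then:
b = -0.89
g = -0.27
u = 0.11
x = -0.18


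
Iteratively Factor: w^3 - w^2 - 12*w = (w - 4)*(w^2 + 3*w) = (w - 4)*(w + 3)*(w)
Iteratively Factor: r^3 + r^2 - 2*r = (r + 2)*(r^2 - r) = (r - 1)*(r + 2)*(r)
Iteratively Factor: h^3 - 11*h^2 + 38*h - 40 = (h - 5)*(h^2 - 6*h + 8) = (h - 5)*(h - 2)*(h - 4)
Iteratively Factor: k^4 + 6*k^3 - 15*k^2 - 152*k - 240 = (k + 3)*(k^3 + 3*k^2 - 24*k - 80) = (k + 3)*(k + 4)*(k^2 - k - 20) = (k + 3)*(k + 4)^2*(k - 5)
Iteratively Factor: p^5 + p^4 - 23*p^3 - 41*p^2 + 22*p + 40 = (p - 5)*(p^4 + 6*p^3 + 7*p^2 - 6*p - 8) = (p - 5)*(p + 4)*(p^3 + 2*p^2 - p - 2) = (p - 5)*(p - 1)*(p + 4)*(p^2 + 3*p + 2) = (p - 5)*(p - 1)*(p + 2)*(p + 4)*(p + 1)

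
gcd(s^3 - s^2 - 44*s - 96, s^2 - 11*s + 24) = s - 8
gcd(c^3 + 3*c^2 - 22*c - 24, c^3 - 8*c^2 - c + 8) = c + 1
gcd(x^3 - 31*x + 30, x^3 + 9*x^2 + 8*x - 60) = x + 6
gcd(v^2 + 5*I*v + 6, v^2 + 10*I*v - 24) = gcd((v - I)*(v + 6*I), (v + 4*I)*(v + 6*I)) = v + 6*I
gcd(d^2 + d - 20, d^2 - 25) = d + 5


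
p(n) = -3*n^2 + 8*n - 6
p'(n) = 8 - 6*n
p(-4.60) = -106.28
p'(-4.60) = 35.60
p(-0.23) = -8.00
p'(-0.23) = 9.38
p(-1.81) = -30.31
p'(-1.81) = 18.86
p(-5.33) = -133.87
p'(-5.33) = 39.98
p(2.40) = -4.08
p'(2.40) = -6.40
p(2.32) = -3.59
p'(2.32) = -5.92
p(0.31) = -3.81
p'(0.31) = 6.14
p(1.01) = -0.98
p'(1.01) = 1.94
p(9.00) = -177.00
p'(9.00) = -46.00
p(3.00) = -9.00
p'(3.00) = -10.00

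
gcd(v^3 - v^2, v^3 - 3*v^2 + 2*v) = v^2 - v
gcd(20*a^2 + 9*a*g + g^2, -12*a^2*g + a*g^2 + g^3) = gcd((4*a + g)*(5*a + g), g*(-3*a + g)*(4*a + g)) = 4*a + g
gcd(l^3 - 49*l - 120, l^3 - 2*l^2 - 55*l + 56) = l - 8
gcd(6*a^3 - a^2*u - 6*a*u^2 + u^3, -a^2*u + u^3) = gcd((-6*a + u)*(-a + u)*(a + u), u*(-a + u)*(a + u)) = -a^2 + u^2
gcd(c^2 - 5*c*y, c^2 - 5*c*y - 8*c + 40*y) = -c + 5*y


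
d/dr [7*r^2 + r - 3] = 14*r + 1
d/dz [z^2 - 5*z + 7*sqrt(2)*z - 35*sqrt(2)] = 2*z - 5 + 7*sqrt(2)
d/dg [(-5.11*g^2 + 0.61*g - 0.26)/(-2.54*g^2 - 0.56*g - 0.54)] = (4.411*g^2 + 4.198*g - 0.475)/(6.4516*g^4 + 2.8448*g^3 + 3.0568*g^2 + 0.6048*g + 0.2916)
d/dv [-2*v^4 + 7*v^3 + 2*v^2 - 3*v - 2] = -8*v^3 + 21*v^2 + 4*v - 3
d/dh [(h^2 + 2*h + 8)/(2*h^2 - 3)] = 2*(-2*h^2 - 19*h - 3)/(4*h^4 - 12*h^2 + 9)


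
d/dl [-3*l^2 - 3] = -6*l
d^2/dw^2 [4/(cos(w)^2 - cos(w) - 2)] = 4*(4*sin(w)^4 - 11*sin(w)^2 + 7*cos(w)/4 - 3*cos(3*w)/4 + 1)/(sin(w)^2 + cos(w) + 1)^3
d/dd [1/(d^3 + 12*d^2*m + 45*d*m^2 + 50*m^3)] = 3*(-d^2 - 8*d*m - 15*m^2)/(d^3 + 12*d^2*m + 45*d*m^2 + 50*m^3)^2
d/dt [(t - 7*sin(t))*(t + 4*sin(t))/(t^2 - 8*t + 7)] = ((8 - 2*t)*(t - 7*sin(t))*(t + 4*sin(t)) + (t^2 - 8*t + 7)*(-3*t*cos(t) + 2*t - 3*sin(t) - 28*sin(2*t)))/(t^2 - 8*t + 7)^2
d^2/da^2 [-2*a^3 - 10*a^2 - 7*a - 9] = -12*a - 20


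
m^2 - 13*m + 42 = (m - 7)*(m - 6)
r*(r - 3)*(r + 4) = r^3 + r^2 - 12*r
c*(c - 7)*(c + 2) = c^3 - 5*c^2 - 14*c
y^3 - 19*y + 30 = (y - 3)*(y - 2)*(y + 5)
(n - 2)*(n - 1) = n^2 - 3*n + 2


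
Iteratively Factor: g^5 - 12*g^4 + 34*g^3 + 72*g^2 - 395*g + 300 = (g + 3)*(g^4 - 15*g^3 + 79*g^2 - 165*g + 100) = (g - 1)*(g + 3)*(g^3 - 14*g^2 + 65*g - 100) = (g - 5)*(g - 1)*(g + 3)*(g^2 - 9*g + 20) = (g - 5)^2*(g - 1)*(g + 3)*(g - 4)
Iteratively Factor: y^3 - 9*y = (y + 3)*(y^2 - 3*y) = (y - 3)*(y + 3)*(y)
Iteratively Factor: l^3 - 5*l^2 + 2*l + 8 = (l - 2)*(l^2 - 3*l - 4) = (l - 2)*(l + 1)*(l - 4)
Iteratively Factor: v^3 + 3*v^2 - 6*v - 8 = (v + 4)*(v^2 - v - 2) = (v + 1)*(v + 4)*(v - 2)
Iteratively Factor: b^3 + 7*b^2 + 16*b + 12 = (b + 2)*(b^2 + 5*b + 6) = (b + 2)^2*(b + 3)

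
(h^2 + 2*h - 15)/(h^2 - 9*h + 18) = (h + 5)/(h - 6)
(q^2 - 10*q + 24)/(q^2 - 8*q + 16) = (q - 6)/(q - 4)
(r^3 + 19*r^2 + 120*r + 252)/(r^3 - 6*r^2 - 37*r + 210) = (r^2 + 13*r + 42)/(r^2 - 12*r + 35)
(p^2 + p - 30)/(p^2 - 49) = (p^2 + p - 30)/(p^2 - 49)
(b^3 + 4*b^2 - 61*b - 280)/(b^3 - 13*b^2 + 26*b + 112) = (b^2 + 12*b + 35)/(b^2 - 5*b - 14)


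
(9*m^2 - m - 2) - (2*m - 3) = 9*m^2 - 3*m + 1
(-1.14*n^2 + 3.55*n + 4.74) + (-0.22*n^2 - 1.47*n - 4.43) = -1.36*n^2 + 2.08*n + 0.31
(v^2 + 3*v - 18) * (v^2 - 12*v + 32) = v^4 - 9*v^3 - 22*v^2 + 312*v - 576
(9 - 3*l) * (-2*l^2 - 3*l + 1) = 6*l^3 - 9*l^2 - 30*l + 9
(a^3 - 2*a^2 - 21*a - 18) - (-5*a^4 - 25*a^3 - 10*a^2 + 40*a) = 5*a^4 + 26*a^3 + 8*a^2 - 61*a - 18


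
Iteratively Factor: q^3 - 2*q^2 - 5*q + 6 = (q - 3)*(q^2 + q - 2) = (q - 3)*(q - 1)*(q + 2)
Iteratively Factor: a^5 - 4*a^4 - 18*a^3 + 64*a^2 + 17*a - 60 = (a + 4)*(a^4 - 8*a^3 + 14*a^2 + 8*a - 15) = (a - 5)*(a + 4)*(a^3 - 3*a^2 - a + 3) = (a - 5)*(a - 1)*(a + 4)*(a^2 - 2*a - 3) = (a - 5)*(a - 1)*(a + 1)*(a + 4)*(a - 3)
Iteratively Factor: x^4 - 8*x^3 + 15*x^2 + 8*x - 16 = (x - 1)*(x^3 - 7*x^2 + 8*x + 16) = (x - 4)*(x - 1)*(x^2 - 3*x - 4) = (x - 4)^2*(x - 1)*(x + 1)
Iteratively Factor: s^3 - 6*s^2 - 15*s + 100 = (s - 5)*(s^2 - s - 20) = (s - 5)*(s + 4)*(s - 5)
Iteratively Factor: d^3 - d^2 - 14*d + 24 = (d - 3)*(d^2 + 2*d - 8) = (d - 3)*(d + 4)*(d - 2)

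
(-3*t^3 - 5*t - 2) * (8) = -24*t^3 - 40*t - 16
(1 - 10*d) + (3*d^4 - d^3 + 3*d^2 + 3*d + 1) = 3*d^4 - d^3 + 3*d^2 - 7*d + 2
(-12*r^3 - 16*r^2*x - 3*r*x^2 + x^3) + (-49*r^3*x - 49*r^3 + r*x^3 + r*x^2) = -49*r^3*x - 61*r^3 - 16*r^2*x + r*x^3 - 2*r*x^2 + x^3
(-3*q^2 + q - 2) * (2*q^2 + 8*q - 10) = -6*q^4 - 22*q^3 + 34*q^2 - 26*q + 20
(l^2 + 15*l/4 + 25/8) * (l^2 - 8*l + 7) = l^4 - 17*l^3/4 - 159*l^2/8 + 5*l/4 + 175/8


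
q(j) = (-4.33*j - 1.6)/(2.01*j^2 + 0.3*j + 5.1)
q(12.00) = -0.18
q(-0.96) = 0.38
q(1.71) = -0.78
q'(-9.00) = 0.02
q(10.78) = -0.20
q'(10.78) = 0.02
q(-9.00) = 0.23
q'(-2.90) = 0.07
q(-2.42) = 0.55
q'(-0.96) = -0.44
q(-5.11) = 0.37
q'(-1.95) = -0.01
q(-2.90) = 0.52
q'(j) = (-4.33*j - 1.6)*(-4.02*j - 0.3)/(2.01*j^2 + 0.3*j + 5.1)^2 - 4.33/(2.01*j^2 + 0.3*j + 5.1)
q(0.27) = -0.52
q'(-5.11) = 0.05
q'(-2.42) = 0.05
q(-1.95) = 0.56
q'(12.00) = 0.01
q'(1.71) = 0.11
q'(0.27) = -0.68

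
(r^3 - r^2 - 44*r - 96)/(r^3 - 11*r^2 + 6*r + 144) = (r + 4)/(r - 6)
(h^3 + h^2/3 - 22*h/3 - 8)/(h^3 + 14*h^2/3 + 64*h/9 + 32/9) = 3*(h - 3)/(3*h + 4)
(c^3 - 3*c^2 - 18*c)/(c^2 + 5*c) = (c^2 - 3*c - 18)/(c + 5)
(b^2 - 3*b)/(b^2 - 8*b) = (b - 3)/(b - 8)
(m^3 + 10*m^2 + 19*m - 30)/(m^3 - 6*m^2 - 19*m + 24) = (m^2 + 11*m + 30)/(m^2 - 5*m - 24)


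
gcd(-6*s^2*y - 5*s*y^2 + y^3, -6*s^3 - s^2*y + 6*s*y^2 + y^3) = s + y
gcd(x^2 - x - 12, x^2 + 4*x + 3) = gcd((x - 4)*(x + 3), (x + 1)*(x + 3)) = x + 3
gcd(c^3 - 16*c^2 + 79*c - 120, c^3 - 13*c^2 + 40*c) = c^2 - 13*c + 40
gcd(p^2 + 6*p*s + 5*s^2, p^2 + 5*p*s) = p + 5*s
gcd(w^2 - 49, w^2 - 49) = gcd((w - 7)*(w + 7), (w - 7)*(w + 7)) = w^2 - 49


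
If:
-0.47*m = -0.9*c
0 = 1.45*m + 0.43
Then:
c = -0.15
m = -0.30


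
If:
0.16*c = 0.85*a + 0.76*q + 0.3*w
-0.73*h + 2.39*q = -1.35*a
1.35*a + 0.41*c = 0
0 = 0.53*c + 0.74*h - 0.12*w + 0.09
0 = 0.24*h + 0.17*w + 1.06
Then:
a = 2.92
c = -9.61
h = 4.68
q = -0.22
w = -12.84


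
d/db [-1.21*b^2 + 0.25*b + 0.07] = 0.25 - 2.42*b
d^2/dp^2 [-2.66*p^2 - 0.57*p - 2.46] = -5.32000000000000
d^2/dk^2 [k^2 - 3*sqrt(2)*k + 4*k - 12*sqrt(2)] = 2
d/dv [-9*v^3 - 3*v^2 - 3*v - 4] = -27*v^2 - 6*v - 3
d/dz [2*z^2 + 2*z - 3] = 4*z + 2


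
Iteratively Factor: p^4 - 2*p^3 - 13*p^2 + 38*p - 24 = (p + 4)*(p^3 - 6*p^2 + 11*p - 6) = (p - 3)*(p + 4)*(p^2 - 3*p + 2) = (p - 3)*(p - 1)*(p + 4)*(p - 2)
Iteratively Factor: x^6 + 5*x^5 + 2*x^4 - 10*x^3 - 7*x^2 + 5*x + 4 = (x + 1)*(x^5 + 4*x^4 - 2*x^3 - 8*x^2 + x + 4) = (x + 1)*(x + 4)*(x^4 - 2*x^2 + 1) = (x + 1)^2*(x + 4)*(x^3 - x^2 - x + 1) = (x - 1)*(x + 1)^2*(x + 4)*(x^2 - 1) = (x - 1)*(x + 1)^3*(x + 4)*(x - 1)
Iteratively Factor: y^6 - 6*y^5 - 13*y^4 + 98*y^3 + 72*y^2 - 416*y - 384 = (y + 1)*(y^5 - 7*y^4 - 6*y^3 + 104*y^2 - 32*y - 384) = (y - 4)*(y + 1)*(y^4 - 3*y^3 - 18*y^2 + 32*y + 96) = (y - 4)^2*(y + 1)*(y^3 + y^2 - 14*y - 24) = (y - 4)^2*(y + 1)*(y + 3)*(y^2 - 2*y - 8) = (y - 4)^3*(y + 1)*(y + 3)*(y + 2)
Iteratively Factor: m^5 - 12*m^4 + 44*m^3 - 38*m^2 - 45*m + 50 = (m - 5)*(m^4 - 7*m^3 + 9*m^2 + 7*m - 10) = (m - 5)*(m - 2)*(m^3 - 5*m^2 - m + 5) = (m - 5)*(m - 2)*(m - 1)*(m^2 - 4*m - 5) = (m - 5)^2*(m - 2)*(m - 1)*(m + 1)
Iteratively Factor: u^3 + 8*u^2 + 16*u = (u + 4)*(u^2 + 4*u) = u*(u + 4)*(u + 4)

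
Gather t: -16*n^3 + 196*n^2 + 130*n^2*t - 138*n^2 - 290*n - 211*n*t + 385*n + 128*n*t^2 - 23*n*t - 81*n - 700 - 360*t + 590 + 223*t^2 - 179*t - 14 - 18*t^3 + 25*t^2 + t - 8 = -16*n^3 + 58*n^2 + 14*n - 18*t^3 + t^2*(128*n + 248) + t*(130*n^2 - 234*n - 538) - 132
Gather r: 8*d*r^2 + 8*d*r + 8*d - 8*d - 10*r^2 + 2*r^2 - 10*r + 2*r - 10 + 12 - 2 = r^2*(8*d - 8) + r*(8*d - 8)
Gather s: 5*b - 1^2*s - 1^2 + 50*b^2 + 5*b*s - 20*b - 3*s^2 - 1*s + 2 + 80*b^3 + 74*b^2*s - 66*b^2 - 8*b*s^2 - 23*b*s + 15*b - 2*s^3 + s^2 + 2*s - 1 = 80*b^3 - 16*b^2 - 2*s^3 + s^2*(-8*b - 2) + s*(74*b^2 - 18*b)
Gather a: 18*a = 18*a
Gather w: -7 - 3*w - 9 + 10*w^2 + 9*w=10*w^2 + 6*w - 16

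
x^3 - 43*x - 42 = (x - 7)*(x + 1)*(x + 6)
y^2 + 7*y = y*(y + 7)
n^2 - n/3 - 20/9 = (n - 5/3)*(n + 4/3)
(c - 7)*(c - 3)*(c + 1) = c^3 - 9*c^2 + 11*c + 21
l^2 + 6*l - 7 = (l - 1)*(l + 7)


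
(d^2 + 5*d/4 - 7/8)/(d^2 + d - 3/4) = (4*d + 7)/(2*(2*d + 3))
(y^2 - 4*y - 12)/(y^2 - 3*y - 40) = (-y^2 + 4*y + 12)/(-y^2 + 3*y + 40)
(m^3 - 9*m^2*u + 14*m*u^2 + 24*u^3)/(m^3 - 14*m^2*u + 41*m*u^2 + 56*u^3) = (m^2 - 10*m*u + 24*u^2)/(m^2 - 15*m*u + 56*u^2)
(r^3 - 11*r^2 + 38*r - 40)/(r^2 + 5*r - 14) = (r^2 - 9*r + 20)/(r + 7)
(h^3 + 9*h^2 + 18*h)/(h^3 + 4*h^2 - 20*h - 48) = h*(h + 3)/(h^2 - 2*h - 8)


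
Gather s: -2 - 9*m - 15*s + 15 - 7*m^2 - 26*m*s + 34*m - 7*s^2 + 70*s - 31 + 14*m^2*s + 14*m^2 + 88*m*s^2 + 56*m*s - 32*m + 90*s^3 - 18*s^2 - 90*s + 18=7*m^2 - 7*m + 90*s^3 + s^2*(88*m - 25) + s*(14*m^2 + 30*m - 35)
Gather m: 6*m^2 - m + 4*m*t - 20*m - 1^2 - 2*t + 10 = 6*m^2 + m*(4*t - 21) - 2*t + 9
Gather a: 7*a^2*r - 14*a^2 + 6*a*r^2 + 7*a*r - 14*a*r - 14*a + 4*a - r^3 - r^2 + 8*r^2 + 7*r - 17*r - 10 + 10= a^2*(7*r - 14) + a*(6*r^2 - 7*r - 10) - r^3 + 7*r^2 - 10*r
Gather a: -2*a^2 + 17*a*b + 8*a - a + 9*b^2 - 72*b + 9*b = -2*a^2 + a*(17*b + 7) + 9*b^2 - 63*b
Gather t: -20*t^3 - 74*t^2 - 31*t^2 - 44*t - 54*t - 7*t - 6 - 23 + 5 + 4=-20*t^3 - 105*t^2 - 105*t - 20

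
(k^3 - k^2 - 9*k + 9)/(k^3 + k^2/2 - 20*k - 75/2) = 2*(k^2 - 4*k + 3)/(2*k^2 - 5*k - 25)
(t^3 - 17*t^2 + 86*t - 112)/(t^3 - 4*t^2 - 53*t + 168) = (t^2 - 9*t + 14)/(t^2 + 4*t - 21)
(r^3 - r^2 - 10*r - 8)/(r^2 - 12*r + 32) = (r^2 + 3*r + 2)/(r - 8)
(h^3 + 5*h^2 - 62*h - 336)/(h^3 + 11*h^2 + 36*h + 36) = (h^2 - h - 56)/(h^2 + 5*h + 6)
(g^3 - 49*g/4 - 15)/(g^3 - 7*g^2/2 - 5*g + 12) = (4*g^2 + 16*g + 15)/(2*(2*g^2 + g - 6))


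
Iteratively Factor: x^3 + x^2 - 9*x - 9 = (x + 1)*(x^2 - 9) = (x + 1)*(x + 3)*(x - 3)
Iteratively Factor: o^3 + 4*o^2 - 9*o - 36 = (o + 3)*(o^2 + o - 12) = (o - 3)*(o + 3)*(o + 4)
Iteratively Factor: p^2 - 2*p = (p - 2)*(p)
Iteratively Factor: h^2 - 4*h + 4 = (h - 2)*(h - 2)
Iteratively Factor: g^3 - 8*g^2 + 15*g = (g - 5)*(g^2 - 3*g) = (g - 5)*(g - 3)*(g)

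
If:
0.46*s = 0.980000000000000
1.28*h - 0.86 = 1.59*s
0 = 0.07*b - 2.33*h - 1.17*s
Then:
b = 146.06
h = 3.32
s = 2.13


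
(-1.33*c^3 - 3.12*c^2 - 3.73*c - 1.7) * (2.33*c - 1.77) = -3.0989*c^4 - 4.9155*c^3 - 3.1685*c^2 + 2.6411*c + 3.009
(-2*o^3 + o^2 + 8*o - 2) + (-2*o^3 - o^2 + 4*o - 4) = -4*o^3 + 12*o - 6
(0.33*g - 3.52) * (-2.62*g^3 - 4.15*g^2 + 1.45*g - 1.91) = -0.8646*g^4 + 7.8529*g^3 + 15.0865*g^2 - 5.7343*g + 6.7232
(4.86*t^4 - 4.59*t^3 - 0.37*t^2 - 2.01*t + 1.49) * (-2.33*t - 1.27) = -11.3238*t^5 + 4.5225*t^4 + 6.6914*t^3 + 5.1532*t^2 - 0.919*t - 1.8923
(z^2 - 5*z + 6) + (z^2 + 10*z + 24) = 2*z^2 + 5*z + 30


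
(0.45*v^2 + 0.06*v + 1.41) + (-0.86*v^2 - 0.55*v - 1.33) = -0.41*v^2 - 0.49*v + 0.0799999999999998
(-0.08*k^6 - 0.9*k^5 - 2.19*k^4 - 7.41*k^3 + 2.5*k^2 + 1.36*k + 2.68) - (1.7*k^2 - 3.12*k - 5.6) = -0.08*k^6 - 0.9*k^5 - 2.19*k^4 - 7.41*k^3 + 0.8*k^2 + 4.48*k + 8.28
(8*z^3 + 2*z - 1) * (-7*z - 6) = -56*z^4 - 48*z^3 - 14*z^2 - 5*z + 6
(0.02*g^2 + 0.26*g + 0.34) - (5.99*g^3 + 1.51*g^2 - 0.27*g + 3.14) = -5.99*g^3 - 1.49*g^2 + 0.53*g - 2.8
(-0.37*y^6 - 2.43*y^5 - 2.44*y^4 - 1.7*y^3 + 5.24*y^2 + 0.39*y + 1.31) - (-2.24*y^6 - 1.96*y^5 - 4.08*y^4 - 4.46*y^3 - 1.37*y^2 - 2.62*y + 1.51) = 1.87*y^6 - 0.47*y^5 + 1.64*y^4 + 2.76*y^3 + 6.61*y^2 + 3.01*y - 0.2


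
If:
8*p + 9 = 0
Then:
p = -9/8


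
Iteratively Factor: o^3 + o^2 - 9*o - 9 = (o + 1)*(o^2 - 9) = (o + 1)*(o + 3)*(o - 3)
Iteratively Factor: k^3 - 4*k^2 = (k)*(k^2 - 4*k) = k*(k - 4)*(k)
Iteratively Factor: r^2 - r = (r)*(r - 1)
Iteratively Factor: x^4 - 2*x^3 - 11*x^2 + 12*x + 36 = (x - 3)*(x^3 + x^2 - 8*x - 12) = (x - 3)^2*(x^2 + 4*x + 4) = (x - 3)^2*(x + 2)*(x + 2)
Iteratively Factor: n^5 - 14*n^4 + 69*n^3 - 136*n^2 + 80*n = (n - 5)*(n^4 - 9*n^3 + 24*n^2 - 16*n) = (n - 5)*(n - 4)*(n^3 - 5*n^2 + 4*n) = (n - 5)*(n - 4)^2*(n^2 - n) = (n - 5)*(n - 4)^2*(n - 1)*(n)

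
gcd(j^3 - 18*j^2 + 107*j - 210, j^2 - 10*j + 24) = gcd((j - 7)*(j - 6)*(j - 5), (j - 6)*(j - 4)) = j - 6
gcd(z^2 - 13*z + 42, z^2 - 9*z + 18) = z - 6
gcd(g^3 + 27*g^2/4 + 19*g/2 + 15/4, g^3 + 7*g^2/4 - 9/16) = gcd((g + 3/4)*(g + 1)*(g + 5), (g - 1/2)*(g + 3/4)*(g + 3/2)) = g + 3/4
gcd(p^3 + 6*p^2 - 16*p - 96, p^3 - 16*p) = p^2 - 16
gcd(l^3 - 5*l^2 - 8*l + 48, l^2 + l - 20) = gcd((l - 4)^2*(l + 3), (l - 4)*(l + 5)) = l - 4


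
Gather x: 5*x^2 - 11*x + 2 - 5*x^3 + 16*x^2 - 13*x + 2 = -5*x^3 + 21*x^2 - 24*x + 4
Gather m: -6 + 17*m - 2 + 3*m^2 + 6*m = 3*m^2 + 23*m - 8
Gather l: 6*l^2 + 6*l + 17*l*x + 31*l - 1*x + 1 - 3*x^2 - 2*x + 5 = 6*l^2 + l*(17*x + 37) - 3*x^2 - 3*x + 6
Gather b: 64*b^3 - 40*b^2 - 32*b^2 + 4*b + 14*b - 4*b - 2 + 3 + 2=64*b^3 - 72*b^2 + 14*b + 3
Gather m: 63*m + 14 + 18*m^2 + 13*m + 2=18*m^2 + 76*m + 16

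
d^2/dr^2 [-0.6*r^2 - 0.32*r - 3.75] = -1.20000000000000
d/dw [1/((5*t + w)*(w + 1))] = -(5*t + 2*w + 1)/((5*t + w)^2*(w + 1)^2)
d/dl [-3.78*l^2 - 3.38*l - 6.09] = -7.56*l - 3.38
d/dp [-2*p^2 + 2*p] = 2 - 4*p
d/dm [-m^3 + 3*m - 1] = 3 - 3*m^2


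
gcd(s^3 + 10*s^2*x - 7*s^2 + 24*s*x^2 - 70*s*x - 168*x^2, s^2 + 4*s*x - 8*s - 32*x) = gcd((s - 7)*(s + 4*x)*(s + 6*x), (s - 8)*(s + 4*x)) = s + 4*x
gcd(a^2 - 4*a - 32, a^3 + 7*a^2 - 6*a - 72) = a + 4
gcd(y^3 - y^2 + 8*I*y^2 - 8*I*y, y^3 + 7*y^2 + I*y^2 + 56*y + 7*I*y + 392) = y + 8*I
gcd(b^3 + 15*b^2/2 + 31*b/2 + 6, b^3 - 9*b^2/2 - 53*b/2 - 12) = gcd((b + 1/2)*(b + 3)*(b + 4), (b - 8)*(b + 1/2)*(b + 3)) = b^2 + 7*b/2 + 3/2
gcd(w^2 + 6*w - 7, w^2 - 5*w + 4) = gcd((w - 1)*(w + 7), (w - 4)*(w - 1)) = w - 1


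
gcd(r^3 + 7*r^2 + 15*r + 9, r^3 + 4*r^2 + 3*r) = r^2 + 4*r + 3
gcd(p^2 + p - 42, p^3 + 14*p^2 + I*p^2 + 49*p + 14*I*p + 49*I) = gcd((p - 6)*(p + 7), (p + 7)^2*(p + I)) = p + 7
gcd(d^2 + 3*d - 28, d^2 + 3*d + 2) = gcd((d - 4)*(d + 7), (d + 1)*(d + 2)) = 1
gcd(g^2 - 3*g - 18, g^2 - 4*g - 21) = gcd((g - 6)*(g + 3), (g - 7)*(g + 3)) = g + 3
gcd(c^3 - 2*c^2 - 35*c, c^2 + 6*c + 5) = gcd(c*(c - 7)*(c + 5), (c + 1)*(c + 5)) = c + 5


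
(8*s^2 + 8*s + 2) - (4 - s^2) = 9*s^2 + 8*s - 2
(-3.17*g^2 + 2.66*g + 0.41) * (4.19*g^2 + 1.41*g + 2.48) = -13.2823*g^4 + 6.6757*g^3 - 2.3931*g^2 + 7.1749*g + 1.0168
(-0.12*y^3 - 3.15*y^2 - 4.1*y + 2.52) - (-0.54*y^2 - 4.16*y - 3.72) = -0.12*y^3 - 2.61*y^2 + 0.0600000000000005*y + 6.24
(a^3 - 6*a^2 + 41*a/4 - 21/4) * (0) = 0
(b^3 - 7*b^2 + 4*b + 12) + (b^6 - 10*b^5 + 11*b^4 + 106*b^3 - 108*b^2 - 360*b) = b^6 - 10*b^5 + 11*b^4 + 107*b^3 - 115*b^2 - 356*b + 12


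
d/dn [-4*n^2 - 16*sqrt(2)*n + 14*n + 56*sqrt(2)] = -8*n - 16*sqrt(2) + 14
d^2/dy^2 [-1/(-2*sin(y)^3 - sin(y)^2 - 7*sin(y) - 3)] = (-36*sin(y)^6 - 22*sin(y)^5 + 16*sin(y)^4 + 65*sin(y)^3 + 53*sin(y)^2 + 27*sin(y) + 92)/(2*sin(y)^3 + sin(y)^2 + 7*sin(y) + 3)^3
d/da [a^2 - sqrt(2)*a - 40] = 2*a - sqrt(2)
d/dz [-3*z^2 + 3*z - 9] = 3 - 6*z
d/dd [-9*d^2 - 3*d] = -18*d - 3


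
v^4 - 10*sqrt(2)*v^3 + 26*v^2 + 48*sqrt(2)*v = v*(v - 8*sqrt(2))*(v - 3*sqrt(2))*(v + sqrt(2))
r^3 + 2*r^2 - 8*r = r*(r - 2)*(r + 4)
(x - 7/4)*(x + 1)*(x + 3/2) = x^3 + 3*x^2/4 - 23*x/8 - 21/8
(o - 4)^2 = o^2 - 8*o + 16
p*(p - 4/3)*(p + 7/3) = p^3 + p^2 - 28*p/9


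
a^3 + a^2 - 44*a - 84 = (a - 7)*(a + 2)*(a + 6)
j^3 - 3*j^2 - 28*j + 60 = (j - 6)*(j - 2)*(j + 5)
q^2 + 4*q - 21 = (q - 3)*(q + 7)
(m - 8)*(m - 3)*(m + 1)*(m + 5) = m^4 - 5*m^3 - 37*m^2 + 89*m + 120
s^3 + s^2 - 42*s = s*(s - 6)*(s + 7)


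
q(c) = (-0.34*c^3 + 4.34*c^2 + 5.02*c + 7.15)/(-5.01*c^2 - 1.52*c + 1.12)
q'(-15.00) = 0.07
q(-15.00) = -1.86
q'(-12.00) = 0.07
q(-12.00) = -1.65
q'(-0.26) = -2.53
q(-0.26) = 5.22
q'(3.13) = 0.23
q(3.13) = -1.04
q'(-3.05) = 0.03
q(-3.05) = -1.02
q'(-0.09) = 6.29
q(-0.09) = 5.54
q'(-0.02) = 11.28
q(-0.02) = 6.14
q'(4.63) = 0.13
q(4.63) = -0.79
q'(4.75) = 0.12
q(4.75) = -0.78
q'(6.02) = 0.10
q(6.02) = -0.64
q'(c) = (10.02*c + 1.52)*(-0.34*c^3 + 4.34*c^2 + 5.02*c + 7.15)/(-5.01*c^2 - 1.52*c + 1.12)^2 + (-1.02*c^2 + 8.68*c + 5.02)/(-5.01*c^2 - 1.52*c + 1.12) = (1.7034*c^4 + 1.0336*c^3 + 17.411*c^2 + 81.3646*c + 16.4904)/(25.1001*c^4 + 15.2304*c^3 - 8.912*c^2 - 3.4048*c + 1.2544)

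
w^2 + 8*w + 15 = (w + 3)*(w + 5)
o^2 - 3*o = o*(o - 3)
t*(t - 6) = t^2 - 6*t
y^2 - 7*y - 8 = (y - 8)*(y + 1)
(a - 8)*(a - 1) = a^2 - 9*a + 8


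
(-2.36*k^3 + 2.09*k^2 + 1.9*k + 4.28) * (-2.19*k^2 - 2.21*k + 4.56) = 5.1684*k^5 + 0.6385*k^4 - 19.5415*k^3 - 4.0418*k^2 - 0.7948*k + 19.5168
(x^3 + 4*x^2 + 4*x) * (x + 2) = x^4 + 6*x^3 + 12*x^2 + 8*x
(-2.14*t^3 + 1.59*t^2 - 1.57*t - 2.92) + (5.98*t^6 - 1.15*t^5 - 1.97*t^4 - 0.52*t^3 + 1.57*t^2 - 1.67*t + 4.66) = 5.98*t^6 - 1.15*t^5 - 1.97*t^4 - 2.66*t^3 + 3.16*t^2 - 3.24*t + 1.74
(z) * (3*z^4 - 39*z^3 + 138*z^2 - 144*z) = 3*z^5 - 39*z^4 + 138*z^3 - 144*z^2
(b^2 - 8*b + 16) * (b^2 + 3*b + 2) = b^4 - 5*b^3 - 6*b^2 + 32*b + 32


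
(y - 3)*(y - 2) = y^2 - 5*y + 6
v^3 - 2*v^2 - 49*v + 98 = (v - 7)*(v - 2)*(v + 7)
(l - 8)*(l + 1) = l^2 - 7*l - 8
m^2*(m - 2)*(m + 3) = m^4 + m^3 - 6*m^2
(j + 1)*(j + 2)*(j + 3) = j^3 + 6*j^2 + 11*j + 6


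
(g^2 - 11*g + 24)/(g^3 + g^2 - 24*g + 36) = (g - 8)/(g^2 + 4*g - 12)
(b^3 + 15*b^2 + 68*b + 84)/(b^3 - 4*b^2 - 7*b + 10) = (b^2 + 13*b + 42)/(b^2 - 6*b + 5)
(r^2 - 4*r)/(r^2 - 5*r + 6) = r*(r - 4)/(r^2 - 5*r + 6)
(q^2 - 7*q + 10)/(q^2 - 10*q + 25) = (q - 2)/(q - 5)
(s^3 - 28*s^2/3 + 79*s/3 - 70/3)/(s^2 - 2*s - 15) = (3*s^2 - 13*s + 14)/(3*(s + 3))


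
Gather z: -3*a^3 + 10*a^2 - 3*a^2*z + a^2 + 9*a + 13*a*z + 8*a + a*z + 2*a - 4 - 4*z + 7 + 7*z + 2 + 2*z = -3*a^3 + 11*a^2 + 19*a + z*(-3*a^2 + 14*a + 5) + 5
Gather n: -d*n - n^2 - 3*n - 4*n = -n^2 + n*(-d - 7)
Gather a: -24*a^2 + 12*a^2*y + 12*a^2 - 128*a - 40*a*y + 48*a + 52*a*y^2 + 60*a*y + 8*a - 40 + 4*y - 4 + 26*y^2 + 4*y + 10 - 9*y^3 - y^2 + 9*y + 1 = a^2*(12*y - 12) + a*(52*y^2 + 20*y - 72) - 9*y^3 + 25*y^2 + 17*y - 33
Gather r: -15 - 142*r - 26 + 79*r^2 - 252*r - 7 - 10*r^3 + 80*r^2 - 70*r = -10*r^3 + 159*r^2 - 464*r - 48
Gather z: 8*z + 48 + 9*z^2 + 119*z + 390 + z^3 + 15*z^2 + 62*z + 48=z^3 + 24*z^2 + 189*z + 486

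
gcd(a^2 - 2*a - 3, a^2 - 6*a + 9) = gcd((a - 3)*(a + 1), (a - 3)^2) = a - 3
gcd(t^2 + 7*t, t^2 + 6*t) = t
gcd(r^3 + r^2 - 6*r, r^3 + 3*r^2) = r^2 + 3*r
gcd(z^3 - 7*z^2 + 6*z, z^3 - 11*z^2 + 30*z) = z^2 - 6*z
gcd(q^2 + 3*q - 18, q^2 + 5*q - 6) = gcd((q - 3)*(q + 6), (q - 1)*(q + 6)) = q + 6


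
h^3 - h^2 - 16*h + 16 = (h - 4)*(h - 1)*(h + 4)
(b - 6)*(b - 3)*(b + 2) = b^3 - 7*b^2 + 36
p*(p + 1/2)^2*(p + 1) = p^4 + 2*p^3 + 5*p^2/4 + p/4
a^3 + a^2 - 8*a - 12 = (a - 3)*(a + 2)^2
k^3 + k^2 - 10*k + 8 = (k - 2)*(k - 1)*(k + 4)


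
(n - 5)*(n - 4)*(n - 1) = n^3 - 10*n^2 + 29*n - 20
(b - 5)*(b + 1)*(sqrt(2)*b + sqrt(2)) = sqrt(2)*b^3 - 3*sqrt(2)*b^2 - 9*sqrt(2)*b - 5*sqrt(2)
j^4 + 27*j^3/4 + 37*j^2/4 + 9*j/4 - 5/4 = (j - 1/4)*(j + 1)^2*(j + 5)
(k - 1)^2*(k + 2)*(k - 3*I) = k^4 - 3*I*k^3 - 3*k^2 + 2*k + 9*I*k - 6*I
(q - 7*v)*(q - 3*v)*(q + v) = q^3 - 9*q^2*v + 11*q*v^2 + 21*v^3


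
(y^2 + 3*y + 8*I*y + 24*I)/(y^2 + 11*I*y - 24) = (y + 3)/(y + 3*I)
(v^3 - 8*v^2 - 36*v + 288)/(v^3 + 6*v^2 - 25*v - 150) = (v^2 - 14*v + 48)/(v^2 - 25)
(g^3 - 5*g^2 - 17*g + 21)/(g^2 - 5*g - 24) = (g^2 - 8*g + 7)/(g - 8)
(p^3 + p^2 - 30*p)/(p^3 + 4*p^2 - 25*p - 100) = p*(p + 6)/(p^2 + 9*p + 20)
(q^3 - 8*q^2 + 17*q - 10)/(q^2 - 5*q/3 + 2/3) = 3*(q^2 - 7*q + 10)/(3*q - 2)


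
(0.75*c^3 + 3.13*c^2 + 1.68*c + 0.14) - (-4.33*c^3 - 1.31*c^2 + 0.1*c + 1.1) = 5.08*c^3 + 4.44*c^2 + 1.58*c - 0.96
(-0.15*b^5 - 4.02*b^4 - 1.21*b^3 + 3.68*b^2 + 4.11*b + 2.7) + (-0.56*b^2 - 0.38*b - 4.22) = -0.15*b^5 - 4.02*b^4 - 1.21*b^3 + 3.12*b^2 + 3.73*b - 1.52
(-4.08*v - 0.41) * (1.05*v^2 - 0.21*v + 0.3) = -4.284*v^3 + 0.4263*v^2 - 1.1379*v - 0.123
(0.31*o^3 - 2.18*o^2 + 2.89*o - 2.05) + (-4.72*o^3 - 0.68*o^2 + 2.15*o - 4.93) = -4.41*o^3 - 2.86*o^2 + 5.04*o - 6.98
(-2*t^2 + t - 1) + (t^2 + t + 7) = -t^2 + 2*t + 6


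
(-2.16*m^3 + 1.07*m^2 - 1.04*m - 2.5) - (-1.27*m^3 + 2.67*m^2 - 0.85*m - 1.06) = -0.89*m^3 - 1.6*m^2 - 0.19*m - 1.44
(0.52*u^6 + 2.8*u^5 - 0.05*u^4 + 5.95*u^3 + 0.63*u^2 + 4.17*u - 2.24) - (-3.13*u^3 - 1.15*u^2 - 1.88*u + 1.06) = 0.52*u^6 + 2.8*u^5 - 0.05*u^4 + 9.08*u^3 + 1.78*u^2 + 6.05*u - 3.3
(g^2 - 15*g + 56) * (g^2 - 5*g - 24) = g^4 - 20*g^3 + 107*g^2 + 80*g - 1344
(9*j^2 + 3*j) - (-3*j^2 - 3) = 12*j^2 + 3*j + 3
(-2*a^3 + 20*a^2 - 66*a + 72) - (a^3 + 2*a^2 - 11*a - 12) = -3*a^3 + 18*a^2 - 55*a + 84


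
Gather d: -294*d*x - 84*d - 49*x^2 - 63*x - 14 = d*(-294*x - 84) - 49*x^2 - 63*x - 14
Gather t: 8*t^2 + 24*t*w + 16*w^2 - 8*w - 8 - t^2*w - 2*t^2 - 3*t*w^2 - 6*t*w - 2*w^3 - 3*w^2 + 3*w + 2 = t^2*(6 - w) + t*(-3*w^2 + 18*w) - 2*w^3 + 13*w^2 - 5*w - 6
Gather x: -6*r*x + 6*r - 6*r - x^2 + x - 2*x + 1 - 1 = -x^2 + x*(-6*r - 1)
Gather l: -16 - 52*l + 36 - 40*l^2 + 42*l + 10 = -40*l^2 - 10*l + 30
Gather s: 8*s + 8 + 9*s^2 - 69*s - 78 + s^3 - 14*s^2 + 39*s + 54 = s^3 - 5*s^2 - 22*s - 16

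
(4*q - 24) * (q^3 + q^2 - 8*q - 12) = 4*q^4 - 20*q^3 - 56*q^2 + 144*q + 288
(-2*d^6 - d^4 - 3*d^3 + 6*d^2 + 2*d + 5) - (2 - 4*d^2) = -2*d^6 - d^4 - 3*d^3 + 10*d^2 + 2*d + 3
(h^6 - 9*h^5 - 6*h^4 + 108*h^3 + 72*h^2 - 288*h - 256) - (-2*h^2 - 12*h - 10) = h^6 - 9*h^5 - 6*h^4 + 108*h^3 + 74*h^2 - 276*h - 246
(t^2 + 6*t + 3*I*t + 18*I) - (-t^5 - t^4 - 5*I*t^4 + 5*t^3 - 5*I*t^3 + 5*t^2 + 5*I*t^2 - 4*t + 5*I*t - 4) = t^5 + t^4 + 5*I*t^4 - 5*t^3 + 5*I*t^3 - 4*t^2 - 5*I*t^2 + 10*t - 2*I*t + 4 + 18*I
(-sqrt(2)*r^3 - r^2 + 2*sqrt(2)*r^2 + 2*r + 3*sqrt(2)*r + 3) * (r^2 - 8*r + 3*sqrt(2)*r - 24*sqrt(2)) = -sqrt(2)*r^5 - 7*r^4 + 10*sqrt(2)*r^4 - 16*sqrt(2)*r^3 + 70*r^3 - 91*r^2 + 6*sqrt(2)*r^2 - 168*r - 39*sqrt(2)*r - 72*sqrt(2)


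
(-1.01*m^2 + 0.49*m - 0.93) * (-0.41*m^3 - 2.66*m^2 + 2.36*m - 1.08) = 0.4141*m^5 + 2.4857*m^4 - 3.3057*m^3 + 4.721*m^2 - 2.724*m + 1.0044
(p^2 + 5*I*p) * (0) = 0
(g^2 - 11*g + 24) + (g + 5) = g^2 - 10*g + 29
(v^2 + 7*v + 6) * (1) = v^2 + 7*v + 6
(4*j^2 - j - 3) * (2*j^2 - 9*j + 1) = 8*j^4 - 38*j^3 + 7*j^2 + 26*j - 3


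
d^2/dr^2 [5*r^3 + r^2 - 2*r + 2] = 30*r + 2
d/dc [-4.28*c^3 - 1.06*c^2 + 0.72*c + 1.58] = -12.84*c^2 - 2.12*c + 0.72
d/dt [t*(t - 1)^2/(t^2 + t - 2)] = (t^2 + 4*t - 2)/(t^2 + 4*t + 4)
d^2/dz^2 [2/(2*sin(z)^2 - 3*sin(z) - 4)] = 2*(16*sin(z)^4 - 18*sin(z)^3 + 17*sin(z)^2 + 24*sin(z) - 34)/(3*sin(z) + cos(2*z) + 3)^3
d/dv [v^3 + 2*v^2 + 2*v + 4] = 3*v^2 + 4*v + 2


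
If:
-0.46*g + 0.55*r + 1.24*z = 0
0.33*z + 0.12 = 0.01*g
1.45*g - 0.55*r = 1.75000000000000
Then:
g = 2.14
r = 2.46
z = -0.30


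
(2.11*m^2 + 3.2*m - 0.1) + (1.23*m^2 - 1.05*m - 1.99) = 3.34*m^2 + 2.15*m - 2.09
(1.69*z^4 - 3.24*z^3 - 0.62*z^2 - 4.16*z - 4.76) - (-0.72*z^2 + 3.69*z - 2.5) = 1.69*z^4 - 3.24*z^3 + 0.1*z^2 - 7.85*z - 2.26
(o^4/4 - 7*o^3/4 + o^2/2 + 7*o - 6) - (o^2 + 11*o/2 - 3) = o^4/4 - 7*o^3/4 - o^2/2 + 3*o/2 - 3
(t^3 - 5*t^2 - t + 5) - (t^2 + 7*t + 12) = t^3 - 6*t^2 - 8*t - 7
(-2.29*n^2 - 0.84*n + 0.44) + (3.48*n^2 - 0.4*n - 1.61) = 1.19*n^2 - 1.24*n - 1.17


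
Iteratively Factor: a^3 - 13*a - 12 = (a - 4)*(a^2 + 4*a + 3) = (a - 4)*(a + 3)*(a + 1)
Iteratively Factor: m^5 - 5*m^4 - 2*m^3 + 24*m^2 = (m)*(m^4 - 5*m^3 - 2*m^2 + 24*m) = m*(m - 3)*(m^3 - 2*m^2 - 8*m) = m*(m - 3)*(m + 2)*(m^2 - 4*m) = m^2*(m - 3)*(m + 2)*(m - 4)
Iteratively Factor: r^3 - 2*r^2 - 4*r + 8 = (r - 2)*(r^2 - 4) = (r - 2)^2*(r + 2)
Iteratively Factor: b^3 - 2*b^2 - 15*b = (b + 3)*(b^2 - 5*b) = b*(b + 3)*(b - 5)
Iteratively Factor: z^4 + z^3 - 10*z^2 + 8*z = (z - 2)*(z^3 + 3*z^2 - 4*z) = z*(z - 2)*(z^2 + 3*z - 4) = z*(z - 2)*(z + 4)*(z - 1)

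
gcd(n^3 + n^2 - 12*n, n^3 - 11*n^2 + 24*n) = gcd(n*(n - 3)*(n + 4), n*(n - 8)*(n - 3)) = n^2 - 3*n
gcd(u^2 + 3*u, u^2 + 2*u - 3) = u + 3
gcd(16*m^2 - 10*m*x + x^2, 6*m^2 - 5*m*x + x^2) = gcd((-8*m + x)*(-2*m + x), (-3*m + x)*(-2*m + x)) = -2*m + x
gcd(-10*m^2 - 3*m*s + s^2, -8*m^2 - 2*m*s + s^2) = 2*m + s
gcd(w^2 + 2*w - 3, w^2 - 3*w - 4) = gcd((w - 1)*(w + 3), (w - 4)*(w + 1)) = 1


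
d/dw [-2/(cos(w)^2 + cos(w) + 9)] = -2*(2*cos(w) + 1)*sin(w)/(cos(w)^2 + cos(w) + 9)^2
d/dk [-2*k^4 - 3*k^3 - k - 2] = -8*k^3 - 9*k^2 - 1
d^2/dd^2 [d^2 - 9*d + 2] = 2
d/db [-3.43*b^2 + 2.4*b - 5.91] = 2.4 - 6.86*b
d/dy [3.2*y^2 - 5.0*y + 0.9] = 6.4*y - 5.0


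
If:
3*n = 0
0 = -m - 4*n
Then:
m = 0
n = 0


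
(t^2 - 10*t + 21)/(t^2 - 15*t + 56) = (t - 3)/(t - 8)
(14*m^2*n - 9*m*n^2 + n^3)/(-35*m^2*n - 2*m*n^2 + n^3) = (-2*m + n)/(5*m + n)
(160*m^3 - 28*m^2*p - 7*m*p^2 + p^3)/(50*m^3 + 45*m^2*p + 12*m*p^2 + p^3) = (32*m^2 - 12*m*p + p^2)/(10*m^2 + 7*m*p + p^2)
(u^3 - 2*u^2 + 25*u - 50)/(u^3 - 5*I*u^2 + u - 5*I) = (u^2 + u*(-2 + 5*I) - 10*I)/(u^2 + 1)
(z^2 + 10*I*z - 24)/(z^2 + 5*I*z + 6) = (z + 4*I)/(z - I)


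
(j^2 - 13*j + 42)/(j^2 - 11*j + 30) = (j - 7)/(j - 5)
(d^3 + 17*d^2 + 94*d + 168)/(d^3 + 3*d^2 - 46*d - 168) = (d + 7)/(d - 7)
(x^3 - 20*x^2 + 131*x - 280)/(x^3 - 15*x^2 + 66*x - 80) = (x - 7)/(x - 2)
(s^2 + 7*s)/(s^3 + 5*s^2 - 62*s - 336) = s/(s^2 - 2*s - 48)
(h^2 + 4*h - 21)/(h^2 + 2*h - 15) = (h + 7)/(h + 5)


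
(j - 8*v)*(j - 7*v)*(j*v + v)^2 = j^4*v^2 - 15*j^3*v^3 + 2*j^3*v^2 + 56*j^2*v^4 - 30*j^2*v^3 + j^2*v^2 + 112*j*v^4 - 15*j*v^3 + 56*v^4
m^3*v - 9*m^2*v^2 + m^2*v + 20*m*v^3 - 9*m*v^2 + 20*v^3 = (m - 5*v)*(m - 4*v)*(m*v + v)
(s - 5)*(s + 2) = s^2 - 3*s - 10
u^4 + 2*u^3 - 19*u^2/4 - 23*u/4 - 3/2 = (u - 2)*(u + 1/2)^2*(u + 3)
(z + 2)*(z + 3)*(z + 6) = z^3 + 11*z^2 + 36*z + 36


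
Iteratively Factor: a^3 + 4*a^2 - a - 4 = (a + 4)*(a^2 - 1) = (a - 1)*(a + 4)*(a + 1)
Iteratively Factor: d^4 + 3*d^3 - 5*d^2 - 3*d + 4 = (d + 4)*(d^3 - d^2 - d + 1) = (d - 1)*(d + 4)*(d^2 - 1) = (d - 1)*(d + 1)*(d + 4)*(d - 1)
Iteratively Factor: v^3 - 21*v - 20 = (v + 1)*(v^2 - v - 20) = (v - 5)*(v + 1)*(v + 4)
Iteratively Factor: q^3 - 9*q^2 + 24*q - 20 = (q - 5)*(q^2 - 4*q + 4) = (q - 5)*(q - 2)*(q - 2)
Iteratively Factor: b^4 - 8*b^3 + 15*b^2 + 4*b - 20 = (b - 5)*(b^3 - 3*b^2 + 4) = (b - 5)*(b - 2)*(b^2 - b - 2) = (b - 5)*(b - 2)*(b + 1)*(b - 2)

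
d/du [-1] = 0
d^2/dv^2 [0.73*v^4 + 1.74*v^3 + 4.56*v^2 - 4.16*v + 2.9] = 8.76*v^2 + 10.44*v + 9.12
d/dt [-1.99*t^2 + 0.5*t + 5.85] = 0.5 - 3.98*t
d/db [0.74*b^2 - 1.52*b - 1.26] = 1.48*b - 1.52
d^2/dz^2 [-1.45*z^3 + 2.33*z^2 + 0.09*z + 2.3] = 4.66 - 8.7*z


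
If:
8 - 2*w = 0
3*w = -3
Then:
No Solution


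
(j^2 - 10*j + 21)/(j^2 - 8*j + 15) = (j - 7)/(j - 5)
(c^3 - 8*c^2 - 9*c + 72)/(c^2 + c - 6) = (c^2 - 11*c + 24)/(c - 2)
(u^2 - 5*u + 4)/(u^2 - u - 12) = (u - 1)/(u + 3)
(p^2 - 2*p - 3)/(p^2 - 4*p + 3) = (p + 1)/(p - 1)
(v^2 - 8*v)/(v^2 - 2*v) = (v - 8)/(v - 2)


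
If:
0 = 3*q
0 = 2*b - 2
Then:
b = 1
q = 0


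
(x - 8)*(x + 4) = x^2 - 4*x - 32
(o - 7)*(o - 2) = o^2 - 9*o + 14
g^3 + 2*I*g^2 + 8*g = g*(g - 2*I)*(g + 4*I)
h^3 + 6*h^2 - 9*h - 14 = (h - 2)*(h + 1)*(h + 7)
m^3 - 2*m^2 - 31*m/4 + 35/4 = (m - 7/2)*(m - 1)*(m + 5/2)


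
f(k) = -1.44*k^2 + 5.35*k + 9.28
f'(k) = 5.35 - 2.88*k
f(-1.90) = -6.08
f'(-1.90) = 10.82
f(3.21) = 11.62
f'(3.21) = -3.89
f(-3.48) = -26.78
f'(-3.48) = 15.37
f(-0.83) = 3.85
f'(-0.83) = 7.74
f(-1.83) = -5.33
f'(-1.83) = 10.62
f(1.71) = 14.22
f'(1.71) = 0.43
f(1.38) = 13.92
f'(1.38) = 1.38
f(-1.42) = -1.22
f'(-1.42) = 9.44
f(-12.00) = -262.28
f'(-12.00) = 39.91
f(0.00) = 9.28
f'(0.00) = 5.35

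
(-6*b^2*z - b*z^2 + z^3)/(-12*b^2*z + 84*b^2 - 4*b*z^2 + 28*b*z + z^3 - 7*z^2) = z*(-3*b + z)/(-6*b*z + 42*b + z^2 - 7*z)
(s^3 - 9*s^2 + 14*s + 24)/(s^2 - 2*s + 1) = (s^3 - 9*s^2 + 14*s + 24)/(s^2 - 2*s + 1)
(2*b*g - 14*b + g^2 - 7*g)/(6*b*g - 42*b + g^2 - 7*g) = (2*b + g)/(6*b + g)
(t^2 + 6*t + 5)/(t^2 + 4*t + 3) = (t + 5)/(t + 3)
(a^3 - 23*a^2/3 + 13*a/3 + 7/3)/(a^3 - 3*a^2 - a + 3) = (3*a^2 - 20*a - 7)/(3*(a^2 - 2*a - 3))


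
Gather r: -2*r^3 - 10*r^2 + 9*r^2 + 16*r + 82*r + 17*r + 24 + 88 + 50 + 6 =-2*r^3 - r^2 + 115*r + 168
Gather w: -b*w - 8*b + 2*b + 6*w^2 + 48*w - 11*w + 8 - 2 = -6*b + 6*w^2 + w*(37 - b) + 6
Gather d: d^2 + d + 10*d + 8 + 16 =d^2 + 11*d + 24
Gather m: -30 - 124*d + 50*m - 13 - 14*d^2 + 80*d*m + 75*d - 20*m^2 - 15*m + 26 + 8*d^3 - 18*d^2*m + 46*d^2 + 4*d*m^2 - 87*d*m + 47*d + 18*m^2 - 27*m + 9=8*d^3 + 32*d^2 - 2*d + m^2*(4*d - 2) + m*(-18*d^2 - 7*d + 8) - 8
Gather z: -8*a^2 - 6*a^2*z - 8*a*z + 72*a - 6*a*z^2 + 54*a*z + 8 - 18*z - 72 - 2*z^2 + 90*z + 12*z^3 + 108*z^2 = -8*a^2 + 72*a + 12*z^3 + z^2*(106 - 6*a) + z*(-6*a^2 + 46*a + 72) - 64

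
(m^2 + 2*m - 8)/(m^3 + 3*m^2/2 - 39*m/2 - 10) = 2*(m^2 + 2*m - 8)/(2*m^3 + 3*m^2 - 39*m - 20)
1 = 1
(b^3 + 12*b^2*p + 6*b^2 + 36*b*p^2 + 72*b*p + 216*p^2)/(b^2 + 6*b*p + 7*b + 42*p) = (b^2 + 6*b*p + 6*b + 36*p)/(b + 7)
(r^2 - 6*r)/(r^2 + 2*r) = (r - 6)/(r + 2)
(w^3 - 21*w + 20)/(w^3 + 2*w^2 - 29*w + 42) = (w^3 - 21*w + 20)/(w^3 + 2*w^2 - 29*w + 42)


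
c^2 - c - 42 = (c - 7)*(c + 6)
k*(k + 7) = k^2 + 7*k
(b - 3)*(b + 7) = b^2 + 4*b - 21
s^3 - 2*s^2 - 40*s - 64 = (s - 8)*(s + 2)*(s + 4)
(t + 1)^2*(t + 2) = t^3 + 4*t^2 + 5*t + 2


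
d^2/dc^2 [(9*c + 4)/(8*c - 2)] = 100/(4*c - 1)^3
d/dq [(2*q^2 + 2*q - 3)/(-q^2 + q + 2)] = (4*q^2 + 2*q + 7)/(q^4 - 2*q^3 - 3*q^2 + 4*q + 4)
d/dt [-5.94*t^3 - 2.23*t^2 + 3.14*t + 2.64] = -17.82*t^2 - 4.46*t + 3.14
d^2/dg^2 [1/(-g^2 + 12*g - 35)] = 2*(g^2 - 12*g - 4*(g - 6)^2 + 35)/(g^2 - 12*g + 35)^3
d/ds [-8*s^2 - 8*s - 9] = -16*s - 8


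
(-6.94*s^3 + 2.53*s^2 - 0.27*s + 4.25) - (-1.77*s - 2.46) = -6.94*s^3 + 2.53*s^2 + 1.5*s + 6.71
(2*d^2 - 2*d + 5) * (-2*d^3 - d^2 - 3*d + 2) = -4*d^5 + 2*d^4 - 14*d^3 + 5*d^2 - 19*d + 10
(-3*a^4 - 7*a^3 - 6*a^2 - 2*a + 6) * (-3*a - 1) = 9*a^5 + 24*a^4 + 25*a^3 + 12*a^2 - 16*a - 6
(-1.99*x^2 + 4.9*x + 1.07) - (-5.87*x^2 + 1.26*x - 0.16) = 3.88*x^2 + 3.64*x + 1.23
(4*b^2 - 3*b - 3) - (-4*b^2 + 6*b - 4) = 8*b^2 - 9*b + 1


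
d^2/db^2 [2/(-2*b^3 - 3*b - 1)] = 12*(2*b*(2*b^3 + 3*b + 1) - 3*(2*b^2 + 1)^2)/(2*b^3 + 3*b + 1)^3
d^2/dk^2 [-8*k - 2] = 0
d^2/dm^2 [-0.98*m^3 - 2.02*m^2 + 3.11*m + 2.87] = -5.88*m - 4.04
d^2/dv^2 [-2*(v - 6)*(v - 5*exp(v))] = 10*v*exp(v) - 40*exp(v) - 4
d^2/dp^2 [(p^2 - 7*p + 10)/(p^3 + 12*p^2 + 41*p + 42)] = 2*(p^6 - 21*p^5 - 315*p^4 - 547*p^3 + 5802*p^2 + 24084*p + 25588)/(p^9 + 36*p^8 + 555*p^7 + 4806*p^6 + 25779*p^5 + 88992*p^4 + 198197*p^3 + 275310*p^2 + 216972*p + 74088)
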